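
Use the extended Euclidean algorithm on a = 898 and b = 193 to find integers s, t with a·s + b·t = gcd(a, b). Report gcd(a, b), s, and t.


Euclidean algorithm on (898, 193) — divide until remainder is 0:
  898 = 4 · 193 + 126
  193 = 1 · 126 + 67
  126 = 1 · 67 + 59
  67 = 1 · 59 + 8
  59 = 7 · 8 + 3
  8 = 2 · 3 + 2
  3 = 1 · 2 + 1
  2 = 2 · 1 + 0
gcd(898, 193) = 1.
Track Bezout coefficients alongside the remainders: start with r₀ = 898 = a·1 + b·0 (s = 1, t = 0) and r₁ = 193 = a·0 + b·1 (s = 0, t = 1); each new remainder r_{k+1} = r_{k-1} − q_k·r_k inherits s_{k+1} = s_{k-1} − q_k·s_k, t_{k+1} = t_{k-1} − q_k·t_k, so r_k = a·s_k + b·t_k at every step:
  q = 4: r = 126, s = 1 − 4·0 = 1, t = 0 − 4·1 = -4  (check: 898·1 + 193·(-4) = 126)
  q = 1: r = 67, s = 0 − 1·1 = -1, t = 1 − 1·(-4) = 5  (check: 898·(-1) + 193·5 = 67)
  q = 1: r = 59, s = 1 − 1·(-1) = 2, t = -4 − 1·5 = -9  (check: 898·2 + 193·(-9) = 59)
  q = 1: r = 8, s = -1 − 1·2 = -3, t = 5 − 1·(-9) = 14  (check: 898·(-3) + 193·14 = 8)
  q = 7: r = 3, s = 2 − 7·(-3) = 23, t = -9 − 7·14 = -107  (check: 898·23 + 193·(-107) = 3)
  q = 2: r = 2, s = -3 − 2·23 = -49, t = 14 − 2·(-107) = 228  (check: 898·(-49) + 193·228 = 2)
  q = 1: r = 1, s = 23 − 1·(-49) = 72, t = -107 − 1·228 = -335  (check: 898·72 + 193·(-335) = 1)
The row with r = 1 (the gcd) gives the Bezout coefficients s = 72, t = -335.
Result: 898 · (72) + 193 · (-335) = 1.

gcd(898, 193) = 1; s = 72, t = -335 (check: 898·72 + 193·(-335) = 1).


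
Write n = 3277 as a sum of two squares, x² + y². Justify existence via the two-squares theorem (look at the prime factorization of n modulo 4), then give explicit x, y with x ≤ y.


Step 1: Factor n = 3277 = 29 · 113.
Step 2: Check the mod-4 condition on each prime factor: 29 ≡ 1 (mod 4), exponent 1; 113 ≡ 1 (mod 4), exponent 1.
All primes ≡ 3 (mod 4) appear to even exponent (or don't appear), so by the two-squares theorem n IS expressible as a sum of two squares.
Step 3: Build a representation. Here n = 29 · 113 is a product of primes ≡ 1 (mod 4). Each prime p ≡ 1 (mod 4) is itself a sum of two squares; find a² by testing p − a² for a perfect square:
  29: 29 − 1² = 28, 29 − 2² = 25 = 5² ⇒ 29 = 2² + 5².
  113: 113 − 1² = 112, 113 − 2² = 109, 113 − 3² = 104, 113 − 4² = 97, 113 − 5² = 88, 113 − 6² = 77, 113 − 7² = 64 = 8² ⇒ 113 = 7² + 8².
  Combine using the Brahmagupta–Fibonacci identity (a² + b²)(c² + d²) = (ac − bd)² + (ad + bc)² = (ac + bd)² + (ad − bc)²:
  29 · 113 = 3277: from (2² + 5²)(7² + 8²), take (2·7 − 5·8, 2·8 + 5·7) = (14 − 40, 16 + 35) = (-26, 51); dropping signs (only squares matter) gives (26, 51); check 26² + 51² = 676 + 2601 = 3277 ✓.
Step 4: Order so x ≤ y and verify: 26² + 51² = 676 + 2601 = 3277 = n. ✓

n = 3277 = 26² + 51² (one valid representation with x ≤ y).


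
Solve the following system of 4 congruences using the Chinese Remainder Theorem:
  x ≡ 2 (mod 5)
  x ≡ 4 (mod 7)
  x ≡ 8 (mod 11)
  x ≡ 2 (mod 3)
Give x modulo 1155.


Product of moduli M = 5 · 7 · 11 · 3 = 1155.
Merge one congruence at a time:
  Start: x ≡ 2 (mod 5).
  Combine with x ≡ 4 (mod 7); new modulus lcm = 35.
    Write x = 2 + 5·t and substitute into x ≡ 4 (mod 7): 5·t ≡ 4 − 2 = 2 (mod 7).
    The inverse of 5 mod 7 is 3 (since 5·3 = 15 = 2·7 + 1), so t ≡ 3·2 = 6 ≡ 6 (mod 7).
    Then x = 2 + 5·6 = 32, valid modulo lcm(5, 7) = 35: x ≡ 32 (mod 35).
  Combine with x ≡ 8 (mod 11); new modulus lcm = 385.
    Write x = 32 + 35·t and substitute into x ≡ 8 (mod 11): 35·t ≡ 8 − 32 = -24 (mod 11).
    Reduce coefficients mod 11: 2·t ≡ 9 (mod 11).
    The inverse of 2 mod 11 is 6 (since 2·6 = 12 = 1·11 + 1), so t ≡ 6·9 = 54 ≡ 10 (mod 11).
    Then x = 32 + 35·10 = 382, valid modulo lcm(35, 11) = 385: x ≡ 382 (mod 385).
  Combine with x ≡ 2 (mod 3); new modulus lcm = 1155.
    Write x = 382 + 385·t and substitute into x ≡ 2 (mod 3): 385·t ≡ 2 − 382 = -380 (mod 3).
    Reduce coefficients mod 3: 1·t ≡ 1 (mod 3).
    So t ≡ 1 (mod 3).
    Then x = 382 + 385·1 = 767, valid modulo lcm(385, 3) = 1155: x ≡ 767 (mod 1155).
Verify against each original: 767 mod 5 = 2, 767 mod 7 = 4, 767 mod 11 = 8, 767 mod 3 = 2.

x ≡ 767 (mod 1155).


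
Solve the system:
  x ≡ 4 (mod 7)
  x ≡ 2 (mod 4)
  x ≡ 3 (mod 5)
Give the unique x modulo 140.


Moduli 7, 4, 5 are pairwise coprime; by CRT there is a unique solution modulo M = 7 · 4 · 5 = 140.
Solve pairwise, accumulating the modulus:
  Start with x ≡ 4 (mod 7).
  Combine with x ≡ 2 (mod 4): since gcd(7, 4) = 1, we get a unique residue mod 28.
    Write x = 4 + 7·t and substitute into x ≡ 2 (mod 4): 7·t ≡ 2 − 4 = -2 (mod 4).
    Reduce coefficients mod 4: 3·t ≡ 2 (mod 4).
    The inverse of 3 mod 4 is 3 (since 3·3 = 9 = 2·4 + 1), so t ≡ 3·2 = 6 ≡ 2 (mod 4).
    Then x = 4 + 7·2 = 18, valid modulo lcm(7, 4) = 28: x ≡ 18 (mod 28).
  Combine with x ≡ 3 (mod 5): since gcd(28, 5) = 1, we get a unique residue mod 140.
    Write x = 18 + 28·t and substitute into x ≡ 3 (mod 5): 28·t ≡ 3 − 18 = -15 (mod 5).
    Reduce coefficients mod 5: 3·t ≡ 0 (mod 5).
    The inverse of 3 mod 5 is 2 (since 3·2 = 6 = 1·5 + 1), so t ≡ 2·0 = 0 ≡ 0 (mod 5).
    Then x = 18 + 28·0 = 18, valid modulo lcm(28, 5) = 140: x ≡ 18 (mod 140).
Verify: 18 mod 7 = 4 ✓, 18 mod 4 = 2 ✓, 18 mod 5 = 3 ✓.

x ≡ 18 (mod 140).


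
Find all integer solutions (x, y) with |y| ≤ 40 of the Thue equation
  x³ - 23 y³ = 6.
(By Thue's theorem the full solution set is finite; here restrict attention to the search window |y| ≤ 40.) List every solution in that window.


The equation is x³ - 23y³ = 6. For fixed y, x³ = 23·y³ + 6, so a solution requires the RHS to be a perfect cube.
Strategy: iterate y from -40 to 40, compute RHS = 23·y³ + 6, and check whether it is a (positive or negative) perfect cube.
Check small values of y:
  y = 0: RHS = 6 is not a perfect cube.
  y = 1: RHS = 29 is not a perfect cube.
  y = -1: RHS = -17 is not a perfect cube.
  y = 2: RHS = 190 is not a perfect cube.
  y = -2: RHS = -178 is not a perfect cube.
  y = 3: RHS = 627 is not a perfect cube.
  y = -3: RHS = -615 is not a perfect cube.
Continuing the search up to |y| = 40 finds no solutions either.
No (x, y) in the scanned range satisfies the equation.

No integer solutions with |y| ≤ 40.


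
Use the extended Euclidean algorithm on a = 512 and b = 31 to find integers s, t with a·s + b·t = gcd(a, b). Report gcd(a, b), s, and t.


Euclidean algorithm on (512, 31) — divide until remainder is 0:
  512 = 16 · 31 + 16
  31 = 1 · 16 + 15
  16 = 1 · 15 + 1
  15 = 15 · 1 + 0
gcd(512, 31) = 1.
Track Bezout coefficients alongside the remainders: start with r₀ = 512 = a·1 + b·0 (s = 1, t = 0) and r₁ = 31 = a·0 + b·1 (s = 0, t = 1); each new remainder r_{k+1} = r_{k-1} − q_k·r_k inherits s_{k+1} = s_{k-1} − q_k·s_k, t_{k+1} = t_{k-1} − q_k·t_k, so r_k = a·s_k + b·t_k at every step:
  q = 16: r = 16, s = 1 − 16·0 = 1, t = 0 − 16·1 = -16  (check: 512·1 + 31·(-16) = 16)
  q = 1: r = 15, s = 0 − 1·1 = -1, t = 1 − 1·(-16) = 17  (check: 512·(-1) + 31·17 = 15)
  q = 1: r = 1, s = 1 − 1·(-1) = 2, t = -16 − 1·17 = -33  (check: 512·2 + 31·(-33) = 1)
The row with r = 1 (the gcd) gives the Bezout coefficients s = 2, t = -33.
Result: 512 · (2) + 31 · (-33) = 1.

gcd(512, 31) = 1; s = 2, t = -33 (check: 512·2 + 31·(-33) = 1).


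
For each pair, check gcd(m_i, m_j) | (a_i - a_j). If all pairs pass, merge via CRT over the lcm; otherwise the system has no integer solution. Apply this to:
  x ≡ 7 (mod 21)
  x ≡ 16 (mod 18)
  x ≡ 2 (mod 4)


Moduli 21, 18, 4 are not pairwise coprime, so CRT works modulo lcm(m_i) when all pairwise compatibility conditions hold.
Pairwise compatibility: gcd(m_i, m_j) must divide a_i - a_j for every pair.
Merge one congruence at a time:
  Start: x ≡ 7 (mod 21).
  Combine with x ≡ 16 (mod 18): gcd(21, 18) = 3; 16 - 7 = 9, which IS divisible by 3, so compatible.
    Write x = 7 + 21·t and substitute into x ≡ 16 (mod 18): 21·t ≡ 16 − 7 = 9 (mod 18).
    Divide the congruence (and modulus) by g = 3: 7·t ≡ 3 (mod 6).
    Reduce coefficients mod 6: 1·t ≡ 3 (mod 6).
    So t ≡ 3 (mod 6).
    Then x = 7 + 21·3 = 70, valid modulo lcm(21, 18) = 126: x ≡ 70 (mod 126).
  Combine with x ≡ 2 (mod 4): gcd(126, 4) = 2; 2 - 70 = -68, which IS divisible by 2, so compatible.
    Write x = 70 + 126·t and substitute into x ≡ 2 (mod 4): 126·t ≡ 2 − 70 = -68 (mod 4).
    Divide the congruence (and modulus) by g = 2: 63·t ≡ -34 (mod 2).
    Reduce coefficients mod 2: 1·t ≡ 0 (mod 2).
    So t ≡ 0 (mod 2).
    Then x = 70 + 126·0 = 70, valid modulo lcm(126, 4) = 252: x ≡ 70 (mod 252).
Verify: 70 mod 21 = 7, 70 mod 18 = 16, 70 mod 4 = 2.

x ≡ 70 (mod 252).


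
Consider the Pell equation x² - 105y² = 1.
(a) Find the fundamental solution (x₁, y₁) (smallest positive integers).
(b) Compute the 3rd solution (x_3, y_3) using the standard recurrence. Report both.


Step 1: Find the fundamental solution (x₁, y₁) of x² - 105y² = 1.
  Expand √105 as a continued fraction. a₀ = ⌊√105⌋ = 10; iterate m_{k+1} = d_k·a_k − m_k, d_{k+1} = (105 − m_{k+1}²)/d_k, a_{k+1} = ⌊(a₀ + m_{k+1})/d_{k+1}⌋ (starting m₀ = 0, d₀ = 1), with convergents p_k = a_k·p_{k-1} + p_{k-2}, q_k = a_k·q_{k-1} + q_{k-2} (p₋₁ = 1, q₋₁ = 0):
  k = 0: a₀ = 10; p₀/q₀ = 10/1; p₀² − 105·q₀² = 100 − 105 = -5.
  k = 1: m = 10, d = 5, a = ⌊(10 + 10)/5⌋ = 4; p/q = (4·10 + 1)/(4·1 + 0) = 41/4; p² − 105·q² = 1681 − 1680 = 1.
  The first convergent with p² − 105·q² = 1 gives the fundamental solution (x₁, y₁) = (41, 4).
Step 2: Apply the recurrence (x_{n+1}, y_{n+1}) = (x₁x_n + 105y₁y_n, x₁y_n + y₁x_n) repeatedly.
  From (x_1, y_1) = (41, 4): x_2 = 41·41 + 105·4·4 = 3361; y_2 = 41·4 + 4·41 = 328.
  From (x_2, y_2) = (3361, 328): x_3 = 41·3361 + 105·4·328 = 275561; y_3 = 41·328 + 4·3361 = 26892.
Step 3: Verify x_3² - 105·y_3² = 75933864721 - 75933864720 = 1 (should be 1). ✓

(x_1, y_1) = (41, 4); (x_3, y_3) = (275561, 26892).


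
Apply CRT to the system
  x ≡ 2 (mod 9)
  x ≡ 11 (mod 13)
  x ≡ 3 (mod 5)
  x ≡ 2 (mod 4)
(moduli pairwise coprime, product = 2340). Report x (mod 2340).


Product of moduli M = 9 · 13 · 5 · 4 = 2340.
Merge one congruence at a time:
  Start: x ≡ 2 (mod 9).
  Combine with x ≡ 11 (mod 13); new modulus lcm = 117.
    Write x = 2 + 9·t and substitute into x ≡ 11 (mod 13): 9·t ≡ 11 − 2 = 9 (mod 13).
    The inverse of 9 mod 13 is 3 (since 9·3 = 27 = 2·13 + 1), so t ≡ 3·9 = 27 ≡ 1 (mod 13).
    Then x = 2 + 9·1 = 11, valid modulo lcm(9, 13) = 117: x ≡ 11 (mod 117).
  Combine with x ≡ 3 (mod 5); new modulus lcm = 585.
    Write x = 11 + 117·t and substitute into x ≡ 3 (mod 5): 117·t ≡ 3 − 11 = -8 (mod 5).
    Reduce coefficients mod 5: 2·t ≡ 2 (mod 5).
    The inverse of 2 mod 5 is 3 (since 2·3 = 6 = 1·5 + 1), so t ≡ 3·2 = 6 ≡ 1 (mod 5).
    Then x = 11 + 117·1 = 128, valid modulo lcm(117, 5) = 585: x ≡ 128 (mod 585).
  Combine with x ≡ 2 (mod 4); new modulus lcm = 2340.
    Write x = 128 + 585·t and substitute into x ≡ 2 (mod 4): 585·t ≡ 2 − 128 = -126 (mod 4).
    Reduce coefficients mod 4: 1·t ≡ 2 (mod 4).
    So t ≡ 2 (mod 4).
    Then x = 128 + 585·2 = 1298, valid modulo lcm(585, 4) = 2340: x ≡ 1298 (mod 2340).
Verify against each original: 1298 mod 9 = 2, 1298 mod 13 = 11, 1298 mod 5 = 3, 1298 mod 4 = 2.

x ≡ 1298 (mod 2340).


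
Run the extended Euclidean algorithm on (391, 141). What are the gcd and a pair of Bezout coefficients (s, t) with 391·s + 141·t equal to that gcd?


Euclidean algorithm on (391, 141) — divide until remainder is 0:
  391 = 2 · 141 + 109
  141 = 1 · 109 + 32
  109 = 3 · 32 + 13
  32 = 2 · 13 + 6
  13 = 2 · 6 + 1
  6 = 6 · 1 + 0
gcd(391, 141) = 1.
Track Bezout coefficients alongside the remainders: start with r₀ = 391 = a·1 + b·0 (s = 1, t = 0) and r₁ = 141 = a·0 + b·1 (s = 0, t = 1); each new remainder r_{k+1} = r_{k-1} − q_k·r_k inherits s_{k+1} = s_{k-1} − q_k·s_k, t_{k+1} = t_{k-1} − q_k·t_k, so r_k = a·s_k + b·t_k at every step:
  q = 2: r = 109, s = 1 − 2·0 = 1, t = 0 − 2·1 = -2  (check: 391·1 + 141·(-2) = 109)
  q = 1: r = 32, s = 0 − 1·1 = -1, t = 1 − 1·(-2) = 3  (check: 391·(-1) + 141·3 = 32)
  q = 3: r = 13, s = 1 − 3·(-1) = 4, t = -2 − 3·3 = -11  (check: 391·4 + 141·(-11) = 13)
  q = 2: r = 6, s = -1 − 2·4 = -9, t = 3 − 2·(-11) = 25  (check: 391·(-9) + 141·25 = 6)
  q = 2: r = 1, s = 4 − 2·(-9) = 22, t = -11 − 2·25 = -61  (check: 391·22 + 141·(-61) = 1)
The row with r = 1 (the gcd) gives the Bezout coefficients s = 22, t = -61.
Result: 391 · (22) + 141 · (-61) = 1.

gcd(391, 141) = 1; s = 22, t = -61 (check: 391·22 + 141·(-61) = 1).


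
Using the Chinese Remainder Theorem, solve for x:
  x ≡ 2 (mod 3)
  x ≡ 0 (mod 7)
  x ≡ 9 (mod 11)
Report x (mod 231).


Moduli 3, 7, 11 are pairwise coprime; by CRT there is a unique solution modulo M = 3 · 7 · 11 = 231.
Solve pairwise, accumulating the modulus:
  Start with x ≡ 2 (mod 3).
  Combine with x ≡ 0 (mod 7): since gcd(3, 7) = 1, we get a unique residue mod 21.
    Write x = 2 + 3·t and substitute into x ≡ 0 (mod 7): 3·t ≡ 0 − 2 = -2 (mod 7).
    Reduce coefficients mod 7: 3·t ≡ 5 (mod 7).
    The inverse of 3 mod 7 is 5 (since 3·5 = 15 = 2·7 + 1), so t ≡ 5·5 = 25 ≡ 4 (mod 7).
    Then x = 2 + 3·4 = 14, valid modulo lcm(3, 7) = 21: x ≡ 14 (mod 21).
  Combine with x ≡ 9 (mod 11): since gcd(21, 11) = 1, we get a unique residue mod 231.
    Write x = 14 + 21·t and substitute into x ≡ 9 (mod 11): 21·t ≡ 9 − 14 = -5 (mod 11).
    Reduce coefficients mod 11: 10·t ≡ 6 (mod 11).
    The inverse of 10 mod 11 is 10 (since 10·10 = 100 = 9·11 + 1), so t ≡ 10·6 = 60 ≡ 5 (mod 11).
    Then x = 14 + 21·5 = 119, valid modulo lcm(21, 11) = 231: x ≡ 119 (mod 231).
Verify: 119 mod 3 = 2 ✓, 119 mod 7 = 0 ✓, 119 mod 11 = 9 ✓.

x ≡ 119 (mod 231).


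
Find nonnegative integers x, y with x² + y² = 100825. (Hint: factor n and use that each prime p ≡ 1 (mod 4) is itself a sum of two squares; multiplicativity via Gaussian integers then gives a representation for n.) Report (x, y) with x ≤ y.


Step 1: Factor n = 100825 = 5^2 · 37 · 109.
Step 2: Check the mod-4 condition on each prime factor: 5 ≡ 1 (mod 4), exponent 2; 37 ≡ 1 (mod 4), exponent 1; 109 ≡ 1 (mod 4), exponent 1.
All primes ≡ 3 (mod 4) appear to even exponent (or don't appear), so by the two-squares theorem n IS expressible as a sum of two squares.
Step 3: Build a representation. Group n = k² · m with k = 5 and m = 37 · 109 = 4033 (a product of primes ≡ 1 (mod 4)); a representation of m scales to one of n via (k·x)² + (k·y)² = k²(x² + y²). Each prime p ≡ 1 (mod 4) is itself a sum of two squares; find a² by testing p − a² for a perfect square:
  37: 37 − 1² = 36 = 6² ⇒ 37 = 1² + 6².
  109: 109 − 1² = 108, 109 − 2² = 105, 109 − 3² = 100 = 10² ⇒ 109 = 3² + 10².
  Combine using the Brahmagupta–Fibonacci identity (a² + b²)(c² + d²) = (ac − bd)² + (ad + bc)² = (ac + bd)² + (ad − bc)²:
  37 · 109 = 4033: from (1² + 6²)(3² + 10²), take (1·3 − 6·10, 1·10 + 6·3) = (3 − 60, 10 + 18) = (-57, 28); dropping signs (only squares matter) gives (57, 28); check 57² + 28² = 3249 + 784 = 4033 ✓.
  Scale by k = 5: (5·57, 5·28) = (285, 140).
Step 4: Order so x ≤ y and verify: 140² + 285² = 19600 + 81225 = 100825 = n. ✓

n = 100825 = 140² + 285² (one valid representation with x ≤ y).


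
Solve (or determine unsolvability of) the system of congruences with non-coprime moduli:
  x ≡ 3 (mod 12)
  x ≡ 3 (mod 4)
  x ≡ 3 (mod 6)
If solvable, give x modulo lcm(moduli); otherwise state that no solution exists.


Moduli 12, 4, 6 are not pairwise coprime, so CRT works modulo lcm(m_i) when all pairwise compatibility conditions hold.
Pairwise compatibility: gcd(m_i, m_j) must divide a_i - a_j for every pair.
Merge one congruence at a time:
  Start: x ≡ 3 (mod 12).
  Combine with x ≡ 3 (mod 4): gcd(12, 4) = 4; 3 - 3 = 0, which IS divisible by 4, so compatible.
    Write x = 3 + 12·t and substitute into x ≡ 3 (mod 4): 12·t ≡ 3 − 3 = 0 (mod 4).
    Divide the congruence (and modulus) by g = 4: 3·t ≡ 0 (mod 1).
    Modulo 1 every t works; take t = 0.
    Then x = 3 + 12·0 = 3, valid modulo lcm(12, 4) = 12: x ≡ 3 (mod 12).
  Combine with x ≡ 3 (mod 6): gcd(12, 6) = 6; 3 - 3 = 0, which IS divisible by 6, so compatible.
    Write x = 3 + 12·t and substitute into x ≡ 3 (mod 6): 12·t ≡ 3 − 3 = 0 (mod 6).
    Divide the congruence (and modulus) by g = 6: 2·t ≡ 0 (mod 1).
    Modulo 1 every t works; take t = 0.
    Then x = 3 + 12·0 = 3, valid modulo lcm(12, 6) = 12: x ≡ 3 (mod 12).
Verify: 3 mod 12 = 3, 3 mod 4 = 3, 3 mod 6 = 3.

x ≡ 3 (mod 12).


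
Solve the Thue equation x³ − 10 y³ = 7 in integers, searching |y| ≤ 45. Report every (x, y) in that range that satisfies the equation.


The equation is x³ - 10y³ = 7. For fixed y, x³ = 10·y³ + 7, so a solution requires the RHS to be a perfect cube.
Strategy: iterate y from -45 to 45, compute RHS = 10·y³ + 7, and check whether it is a (positive or negative) perfect cube.
Check small values of y:
  y = 0: RHS = 7 is not a perfect cube.
  y = 1: RHS = 17 is not a perfect cube.
  y = -1: RHS = -3 is not a perfect cube.
  y = 2: RHS = 87 is not a perfect cube.
  y = -2: RHS = -73 is not a perfect cube.
  y = 3: RHS = 277 is not a perfect cube.
  y = -3: RHS = -263 is not a perfect cube.
Continuing the search up to |y| = 45 finds no solutions either.
No (x, y) in the scanned range satisfies the equation.

No integer solutions with |y| ≤ 45.


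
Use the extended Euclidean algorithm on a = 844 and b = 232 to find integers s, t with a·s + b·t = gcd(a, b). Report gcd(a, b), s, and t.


Euclidean algorithm on (844, 232) — divide until remainder is 0:
  844 = 3 · 232 + 148
  232 = 1 · 148 + 84
  148 = 1 · 84 + 64
  84 = 1 · 64 + 20
  64 = 3 · 20 + 4
  20 = 5 · 4 + 0
gcd(844, 232) = 4.
Track Bezout coefficients alongside the remainders: start with r₀ = 844 = a·1 + b·0 (s = 1, t = 0) and r₁ = 232 = a·0 + b·1 (s = 0, t = 1); each new remainder r_{k+1} = r_{k-1} − q_k·r_k inherits s_{k+1} = s_{k-1} − q_k·s_k, t_{k+1} = t_{k-1} − q_k·t_k, so r_k = a·s_k + b·t_k at every step:
  q = 3: r = 148, s = 1 − 3·0 = 1, t = 0 − 3·1 = -3  (check: 844·1 + 232·(-3) = 148)
  q = 1: r = 84, s = 0 − 1·1 = -1, t = 1 − 1·(-3) = 4  (check: 844·(-1) + 232·4 = 84)
  q = 1: r = 64, s = 1 − 1·(-1) = 2, t = -3 − 1·4 = -7  (check: 844·2 + 232·(-7) = 64)
  q = 1: r = 20, s = -1 − 1·2 = -3, t = 4 − 1·(-7) = 11  (check: 844·(-3) + 232·11 = 20)
  q = 3: r = 4, s = 2 − 3·(-3) = 11, t = -7 − 3·11 = -40  (check: 844·11 + 232·(-40) = 4)
The row with r = 4 (the gcd) gives the Bezout coefficients s = 11, t = -40.
Result: 844 · (11) + 232 · (-40) = 4.

gcd(844, 232) = 4; s = 11, t = -40 (check: 844·11 + 232·(-40) = 4).


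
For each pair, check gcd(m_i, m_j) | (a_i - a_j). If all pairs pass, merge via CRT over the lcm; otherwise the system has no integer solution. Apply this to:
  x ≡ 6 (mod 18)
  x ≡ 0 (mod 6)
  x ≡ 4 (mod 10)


Moduli 18, 6, 10 are not pairwise coprime, so CRT works modulo lcm(m_i) when all pairwise compatibility conditions hold.
Pairwise compatibility: gcd(m_i, m_j) must divide a_i - a_j for every pair.
Merge one congruence at a time:
  Start: x ≡ 6 (mod 18).
  Combine with x ≡ 0 (mod 6): gcd(18, 6) = 6; 0 - 6 = -6, which IS divisible by 6, so compatible.
    Write x = 6 + 18·t and substitute into x ≡ 0 (mod 6): 18·t ≡ 0 − 6 = -6 (mod 6).
    Divide the congruence (and modulus) by g = 6: 3·t ≡ -1 (mod 1).
    Modulo 1 every t works; take t = 0.
    Then x = 6 + 18·0 = 6, valid modulo lcm(18, 6) = 18: x ≡ 6 (mod 18).
  Combine with x ≡ 4 (mod 10): gcd(18, 10) = 2; 4 - 6 = -2, which IS divisible by 2, so compatible.
    Write x = 6 + 18·t and substitute into x ≡ 4 (mod 10): 18·t ≡ 4 − 6 = -2 (mod 10).
    Divide the congruence (and modulus) by g = 2: 9·t ≡ -1 (mod 5).
    Reduce coefficients mod 5: 4·t ≡ 4 (mod 5).
    The inverse of 4 mod 5 is 4 (since 4·4 = 16 = 3·5 + 1), so t ≡ 4·4 = 16 ≡ 1 (mod 5).
    Then x = 6 + 18·1 = 24, valid modulo lcm(18, 10) = 90: x ≡ 24 (mod 90).
Verify: 24 mod 18 = 6, 24 mod 6 = 0, 24 mod 10 = 4.

x ≡ 24 (mod 90).


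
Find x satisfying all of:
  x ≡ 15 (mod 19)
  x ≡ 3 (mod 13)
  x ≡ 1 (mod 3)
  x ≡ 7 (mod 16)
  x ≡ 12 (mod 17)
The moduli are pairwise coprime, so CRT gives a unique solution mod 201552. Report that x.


Product of moduli M = 19 · 13 · 3 · 16 · 17 = 201552.
Merge one congruence at a time:
  Start: x ≡ 15 (mod 19).
  Combine with x ≡ 3 (mod 13); new modulus lcm = 247.
    Write x = 15 + 19·t and substitute into x ≡ 3 (mod 13): 19·t ≡ 3 − 15 = -12 (mod 13).
    Reduce coefficients mod 13: 6·t ≡ 1 (mod 13).
    The inverse of 6 mod 13 is 11 (since 6·11 = 66 = 5·13 + 1), so t ≡ 11·1 = 11 ≡ 11 (mod 13).
    Then x = 15 + 19·11 = 224, valid modulo lcm(19, 13) = 247: x ≡ 224 (mod 247).
  Combine with x ≡ 1 (mod 3); new modulus lcm = 741.
    Write x = 224 + 247·t and substitute into x ≡ 1 (mod 3): 247·t ≡ 1 − 224 = -223 (mod 3).
    Reduce coefficients mod 3: 1·t ≡ 2 (mod 3).
    So t ≡ 2 (mod 3).
    Then x = 224 + 247·2 = 718, valid modulo lcm(247, 3) = 741: x ≡ 718 (mod 741).
  Combine with x ≡ 7 (mod 16); new modulus lcm = 11856.
    Write x = 718 + 741·t and substitute into x ≡ 7 (mod 16): 741·t ≡ 7 − 718 = -711 (mod 16).
    Reduce coefficients mod 16: 5·t ≡ 9 (mod 16).
    The inverse of 5 mod 16 is 13 (since 5·13 = 65 = 4·16 + 1), so t ≡ 13·9 = 117 ≡ 5 (mod 16).
    Then x = 718 + 741·5 = 4423, valid modulo lcm(741, 16) = 11856: x ≡ 4423 (mod 11856).
  Combine with x ≡ 12 (mod 17); new modulus lcm = 201552.
    Write x = 4423 + 11856·t and substitute into x ≡ 12 (mod 17): 11856·t ≡ 12 − 4423 = -4411 (mod 17).
    Reduce coefficients mod 17: 7·t ≡ 9 (mod 17).
    The inverse of 7 mod 17 is 5 (since 7·5 = 35 = 2·17 + 1), so t ≡ 5·9 = 45 ≡ 11 (mod 17).
    Then x = 4423 + 11856·11 = 134839, valid modulo lcm(11856, 17) = 201552: x ≡ 134839 (mod 201552).
Verify against each original: 134839 mod 19 = 15, 134839 mod 13 = 3, 134839 mod 3 = 1, 134839 mod 16 = 7, 134839 mod 17 = 12.

x ≡ 134839 (mod 201552).


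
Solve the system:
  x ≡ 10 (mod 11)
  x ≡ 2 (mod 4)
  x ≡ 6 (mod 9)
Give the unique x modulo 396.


Moduli 11, 4, 9 are pairwise coprime; by CRT there is a unique solution modulo M = 11 · 4 · 9 = 396.
Solve pairwise, accumulating the modulus:
  Start with x ≡ 10 (mod 11).
  Combine with x ≡ 2 (mod 4): since gcd(11, 4) = 1, we get a unique residue mod 44.
    Write x = 10 + 11·t and substitute into x ≡ 2 (mod 4): 11·t ≡ 2 − 10 = -8 (mod 4).
    Reduce coefficients mod 4: 3·t ≡ 0 (mod 4).
    The inverse of 3 mod 4 is 3 (since 3·3 = 9 = 2·4 + 1), so t ≡ 3·0 = 0 ≡ 0 (mod 4).
    Then x = 10 + 11·0 = 10, valid modulo lcm(11, 4) = 44: x ≡ 10 (mod 44).
  Combine with x ≡ 6 (mod 9): since gcd(44, 9) = 1, we get a unique residue mod 396.
    Write x = 10 + 44·t and substitute into x ≡ 6 (mod 9): 44·t ≡ 6 − 10 = -4 (mod 9).
    Reduce coefficients mod 9: 8·t ≡ 5 (mod 9).
    The inverse of 8 mod 9 is 8 (since 8·8 = 64 = 7·9 + 1), so t ≡ 8·5 = 40 ≡ 4 (mod 9).
    Then x = 10 + 44·4 = 186, valid modulo lcm(44, 9) = 396: x ≡ 186 (mod 396).
Verify: 186 mod 11 = 10 ✓, 186 mod 4 = 2 ✓, 186 mod 9 = 6 ✓.

x ≡ 186 (mod 396).


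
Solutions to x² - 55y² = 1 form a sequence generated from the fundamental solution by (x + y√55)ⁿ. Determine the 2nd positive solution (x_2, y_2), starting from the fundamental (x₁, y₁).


Step 1: Find the fundamental solution (x₁, y₁) of x² - 55y² = 1.
  Expand √55 as a continued fraction. a₀ = ⌊√55⌋ = 7; iterate m_{k+1} = d_k·a_k − m_k, d_{k+1} = (55 − m_{k+1}²)/d_k, a_{k+1} = ⌊(a₀ + m_{k+1})/d_{k+1}⌋ (starting m₀ = 0, d₀ = 1), with convergents p_k = a_k·p_{k-1} + p_{k-2}, q_k = a_k·q_{k-1} + q_{k-2} (p₋₁ = 1, q₋₁ = 0):
  k = 0: a₀ = 7; p₀/q₀ = 7/1; p₀² − 55·q₀² = 49 − 55 = -6.
  k = 1: m = 7, d = 6, a = ⌊(7 + 7)/6⌋ = 2; p/q = (2·7 + 1)/(2·1 + 0) = 15/2; p² − 55·q² = 225 − 220 = 5.
  k = 2: m = 5, d = 5, a = ⌊(7 + 5)/5⌋ = 2; p/q = (2·15 + 7)/(2·2 + 1) = 37/5; p² − 55·q² = 1369 − 1375 = -6.
  k = 3: m = 5, d = 6, a = ⌊(7 + 5)/6⌋ = 2; p/q = (2·37 + 15)/(2·5 + 2) = 89/12; p² − 55·q² = 7921 − 7920 = 1.
  The first convergent with p² − 55·q² = 1 gives the fundamental solution (x₁, y₁) = (89, 12).
Step 2: Apply the recurrence (x_{n+1}, y_{n+1}) = (x₁x_n + 55y₁y_n, x₁y_n + y₁x_n) repeatedly.
  From (x_1, y_1) = (89, 12): x_2 = 89·89 + 55·12·12 = 15841; y_2 = 89·12 + 12·89 = 2136.
Step 3: Verify x_2² - 55·y_2² = 250937281 - 250937280 = 1 (should be 1). ✓

(x_1, y_1) = (89, 12); (x_2, y_2) = (15841, 2136).


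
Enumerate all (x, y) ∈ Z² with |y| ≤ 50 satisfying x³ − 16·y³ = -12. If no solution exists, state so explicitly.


The equation is x³ - 16y³ = -12. For fixed y, x³ = 16·y³ − 12, so a solution requires the RHS to be a perfect cube.
Strategy: iterate y from -50 to 50, compute RHS = 16·y³ − 12, and check whether it is a (positive or negative) perfect cube.
Check small values of y:
  y = 0: RHS = -12 is not a perfect cube.
  y = 1: RHS = 4 is not a perfect cube.
  y = -1: RHS = -28 is not a perfect cube.
  y = 2: RHS = 116 is not a perfect cube.
  y = -2: RHS = -140 is not a perfect cube.
  y = 3: RHS = 420 is not a perfect cube.
  y = -3: RHS = -444 is not a perfect cube.
Continuing the search up to |y| = 50 finds no solutions either.
No (x, y) in the scanned range satisfies the equation.

No integer solutions with |y| ≤ 50.


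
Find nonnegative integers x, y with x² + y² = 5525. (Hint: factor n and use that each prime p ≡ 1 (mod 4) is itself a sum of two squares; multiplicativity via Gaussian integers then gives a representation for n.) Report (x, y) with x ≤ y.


Step 1: Factor n = 5525 = 5^2 · 13 · 17.
Step 2: Check the mod-4 condition on each prime factor: 5 ≡ 1 (mod 4), exponent 2; 13 ≡ 1 (mod 4), exponent 1; 17 ≡ 1 (mod 4), exponent 1.
All primes ≡ 3 (mod 4) appear to even exponent (or don't appear), so by the two-squares theorem n IS expressible as a sum of two squares.
Step 3: Build a representation. Group n = k² · m with k = 5 and m = 13 · 17 = 221 (a product of primes ≡ 1 (mod 4)); a representation of m scales to one of n via (k·x)² + (k·y)² = k²(x² + y²). Each prime p ≡ 1 (mod 4) is itself a sum of two squares; find a² by testing p − a² for a perfect square:
  13: 13 − 1² = 12, 13 − 2² = 9 = 3² ⇒ 13 = 2² + 3².
  17: 17 − 1² = 16 = 4² ⇒ 17 = 1² + 4².
  Combine using the Brahmagupta–Fibonacci identity (a² + b²)(c² + d²) = (ac − bd)² + (ad + bc)² = (ac + bd)² + (ad − bc)²:
  13 · 17 = 221: from (2² + 3²)(1² + 4²), take (2·1 − 3·4, 2·4 + 3·1) = (2 − 12, 8 + 3) = (-10, 11); dropping signs (only squares matter) gives (10, 11); check 10² + 11² = 100 + 121 = 221 ✓.
  Scale by k = 5: (5·10, 5·11) = (50, 55).
Step 4: Order so x ≤ y and verify: 50² + 55² = 2500 + 3025 = 5525 = n. ✓

n = 5525 = 50² + 55² (one valid representation with x ≤ y).


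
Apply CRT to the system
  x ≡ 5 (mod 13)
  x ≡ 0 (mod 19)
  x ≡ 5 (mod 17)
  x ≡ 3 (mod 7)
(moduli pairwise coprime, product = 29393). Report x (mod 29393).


Product of moduli M = 13 · 19 · 17 · 7 = 29393.
Merge one congruence at a time:
  Start: x ≡ 5 (mod 13).
  Combine with x ≡ 0 (mod 19); new modulus lcm = 247.
    Write x = 5 + 13·t and substitute into x ≡ 0 (mod 19): 13·t ≡ 0 − 5 = -5 (mod 19).
    Reduce coefficients mod 19: 13·t ≡ 14 (mod 19).
    The inverse of 13 mod 19 is 3 (since 13·3 = 39 = 2·19 + 1), so t ≡ 3·14 = 42 ≡ 4 (mod 19).
    Then x = 5 + 13·4 = 57, valid modulo lcm(13, 19) = 247: x ≡ 57 (mod 247).
  Combine with x ≡ 5 (mod 17); new modulus lcm = 4199.
    Write x = 57 + 247·t and substitute into x ≡ 5 (mod 17): 247·t ≡ 5 − 57 = -52 (mod 17).
    Reduce coefficients mod 17: 9·t ≡ 16 (mod 17).
    The inverse of 9 mod 17 is 2 (since 9·2 = 18 = 1·17 + 1), so t ≡ 2·16 = 32 ≡ 15 (mod 17).
    Then x = 57 + 247·15 = 3762, valid modulo lcm(247, 17) = 4199: x ≡ 3762 (mod 4199).
  Combine with x ≡ 3 (mod 7); new modulus lcm = 29393.
    Write x = 3762 + 4199·t and substitute into x ≡ 3 (mod 7): 4199·t ≡ 3 − 3762 = -3759 (mod 7).
    Reduce coefficients mod 7: 6·t ≡ 0 (mod 7).
    The inverse of 6 mod 7 is 6 (since 6·6 = 36 = 5·7 + 1), so t ≡ 6·0 = 0 ≡ 0 (mod 7).
    Then x = 3762 + 4199·0 = 3762, valid modulo lcm(4199, 7) = 29393: x ≡ 3762 (mod 29393).
Verify against each original: 3762 mod 13 = 5, 3762 mod 19 = 0, 3762 mod 17 = 5, 3762 mod 7 = 3.

x ≡ 3762 (mod 29393).


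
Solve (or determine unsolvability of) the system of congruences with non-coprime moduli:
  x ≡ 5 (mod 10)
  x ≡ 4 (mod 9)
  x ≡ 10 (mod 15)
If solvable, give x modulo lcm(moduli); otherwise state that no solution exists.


Moduli 10, 9, 15 are not pairwise coprime, so CRT works modulo lcm(m_i) when all pairwise compatibility conditions hold.
Pairwise compatibility: gcd(m_i, m_j) must divide a_i - a_j for every pair.
Merge one congruence at a time:
  Start: x ≡ 5 (mod 10).
  Combine with x ≡ 4 (mod 9): gcd(10, 9) = 1; 4 - 5 = -1, which IS divisible by 1, so compatible.
    Write x = 5 + 10·t and substitute into x ≡ 4 (mod 9): 10·t ≡ 4 − 5 = -1 (mod 9).
    Reduce coefficients mod 9: 1·t ≡ 8 (mod 9).
    So t ≡ 8 (mod 9).
    Then x = 5 + 10·8 = 85, valid modulo lcm(10, 9) = 90: x ≡ 85 (mod 90).
  Combine with x ≡ 10 (mod 15): gcd(90, 15) = 15; 10 - 85 = -75, which IS divisible by 15, so compatible.
    Write x = 85 + 90·t and substitute into x ≡ 10 (mod 15): 90·t ≡ 10 − 85 = -75 (mod 15).
    Divide the congruence (and modulus) by g = 15: 6·t ≡ -5 (mod 1).
    Modulo 1 every t works; take t = 0.
    Then x = 85 + 90·0 = 85, valid modulo lcm(90, 15) = 90: x ≡ 85 (mod 90).
Verify: 85 mod 10 = 5, 85 mod 9 = 4, 85 mod 15 = 10.

x ≡ 85 (mod 90).


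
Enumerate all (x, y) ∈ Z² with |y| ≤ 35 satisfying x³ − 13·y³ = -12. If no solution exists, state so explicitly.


The equation is x³ - 13y³ = -12. For fixed y, x³ = 13·y³ − 12, so a solution requires the RHS to be a perfect cube.
Strategy: iterate y from -35 to 35, compute RHS = 13·y³ − 12, and check whether it is a (positive or negative) perfect cube.
Check small values of y:
  y = 0: RHS = -12 is not a perfect cube.
  y = 1: RHS = 1 = (1)³ ⇒ x = 1 works.
  y = -1: RHS = -25 is not a perfect cube.
  y = 2: RHS = 92 is not a perfect cube.
  y = -2: RHS = -116 is not a perfect cube.
  y = 3: RHS = 339 is not a perfect cube.
  y = -3: RHS = -363 is not a perfect cube.
Continuing the search up to |y| = 35 finds no further solutions beyond those listed.
Collected solutions: (1, 1).

Solutions (with |y| ≤ 35): (1, 1).


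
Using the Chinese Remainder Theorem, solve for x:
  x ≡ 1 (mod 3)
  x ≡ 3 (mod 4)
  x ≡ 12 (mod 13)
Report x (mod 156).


Moduli 3, 4, 13 are pairwise coprime; by CRT there is a unique solution modulo M = 3 · 4 · 13 = 156.
Solve pairwise, accumulating the modulus:
  Start with x ≡ 1 (mod 3).
  Combine with x ≡ 3 (mod 4): since gcd(3, 4) = 1, we get a unique residue mod 12.
    Write x = 1 + 3·t and substitute into x ≡ 3 (mod 4): 3·t ≡ 3 − 1 = 2 (mod 4).
    The inverse of 3 mod 4 is 3 (since 3·3 = 9 = 2·4 + 1), so t ≡ 3·2 = 6 ≡ 2 (mod 4).
    Then x = 1 + 3·2 = 7, valid modulo lcm(3, 4) = 12: x ≡ 7 (mod 12).
  Combine with x ≡ 12 (mod 13): since gcd(12, 13) = 1, we get a unique residue mod 156.
    Write x = 7 + 12·t and substitute into x ≡ 12 (mod 13): 12·t ≡ 12 − 7 = 5 (mod 13).
    The inverse of 12 mod 13 is 12 (since 12·12 = 144 = 11·13 + 1), so t ≡ 12·5 = 60 ≡ 8 (mod 13).
    Then x = 7 + 12·8 = 103, valid modulo lcm(12, 13) = 156: x ≡ 103 (mod 156).
Verify: 103 mod 3 = 1 ✓, 103 mod 4 = 3 ✓, 103 mod 13 = 12 ✓.

x ≡ 103 (mod 156).


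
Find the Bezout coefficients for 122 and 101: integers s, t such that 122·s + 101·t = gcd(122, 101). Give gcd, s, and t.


Euclidean algorithm on (122, 101) — divide until remainder is 0:
  122 = 1 · 101 + 21
  101 = 4 · 21 + 17
  21 = 1 · 17 + 4
  17 = 4 · 4 + 1
  4 = 4 · 1 + 0
gcd(122, 101) = 1.
Track Bezout coefficients alongside the remainders: start with r₀ = 122 = a·1 + b·0 (s = 1, t = 0) and r₁ = 101 = a·0 + b·1 (s = 0, t = 1); each new remainder r_{k+1} = r_{k-1} − q_k·r_k inherits s_{k+1} = s_{k-1} − q_k·s_k, t_{k+1} = t_{k-1} − q_k·t_k, so r_k = a·s_k + b·t_k at every step:
  q = 1: r = 21, s = 1 − 1·0 = 1, t = 0 − 1·1 = -1  (check: 122·1 + 101·(-1) = 21)
  q = 4: r = 17, s = 0 − 4·1 = -4, t = 1 − 4·(-1) = 5  (check: 122·(-4) + 101·5 = 17)
  q = 1: r = 4, s = 1 − 1·(-4) = 5, t = -1 − 1·5 = -6  (check: 122·5 + 101·(-6) = 4)
  q = 4: r = 1, s = -4 − 4·5 = -24, t = 5 − 4·(-6) = 29  (check: 122·(-24) + 101·29 = 1)
The row with r = 1 (the gcd) gives the Bezout coefficients s = -24, t = 29.
Result: 122 · (-24) + 101 · (29) = 1.

gcd(122, 101) = 1; s = -24, t = 29 (check: 122·(-24) + 101·29 = 1).


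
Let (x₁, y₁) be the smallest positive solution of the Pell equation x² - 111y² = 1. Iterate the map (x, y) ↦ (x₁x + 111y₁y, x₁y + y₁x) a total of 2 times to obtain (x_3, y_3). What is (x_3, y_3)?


Step 1: Find the fundamental solution (x₁, y₁) of x² - 111y² = 1.
  Expand √111 as a continued fraction. a₀ = ⌊√111⌋ = 10; iterate m_{k+1} = d_k·a_k − m_k, d_{k+1} = (111 − m_{k+1}²)/d_k, a_{k+1} = ⌊(a₀ + m_{k+1})/d_{k+1}⌋ (starting m₀ = 0, d₀ = 1), with convergents p_k = a_k·p_{k-1} + p_{k-2}, q_k = a_k·q_{k-1} + q_{k-2} (p₋₁ = 1, q₋₁ = 0):
  k = 0: a₀ = 10; p₀/q₀ = 10/1; p₀² − 111·q₀² = 100 − 111 = -11.
  k = 1: m = 10, d = 11, a = ⌊(10 + 10)/11⌋ = 1; p/q = (1·10 + 1)/(1·1 + 0) = 11/1; p² − 111·q² = 121 − 111 = 10.
  k = 2: m = 1, d = 10, a = ⌊(10 + 1)/10⌋ = 1; p/q = (1·11 + 10)/(1·1 + 1) = 21/2; p² − 111·q² = 441 − 444 = -3.
  k = 3: m = 9, d = 3, a = ⌊(10 + 9)/3⌋ = 6; p/q = (6·21 + 11)/(6·2 + 1) = 137/13; p² − 111·q² = 18769 − 18759 = 10.
  k = 4: m = 9, d = 10, a = ⌊(10 + 9)/10⌋ = 1; p/q = (1·137 + 21)/(1·13 + 2) = 158/15; p² − 111·q² = 24964 − 24975 = -11.
  k = 5: m = 1, d = 11, a = ⌊(10 + 1)/11⌋ = 1; p/q = (1·158 + 137)/(1·15 + 13) = 295/28; p² − 111·q² = 87025 − 87024 = 1.
  The first convergent with p² − 111·q² = 1 gives the fundamental solution (x₁, y₁) = (295, 28).
Step 2: Apply the recurrence (x_{n+1}, y_{n+1}) = (x₁x_n + 111y₁y_n, x₁y_n + y₁x_n) repeatedly.
  From (x_1, y_1) = (295, 28): x_2 = 295·295 + 111·28·28 = 174049; y_2 = 295·28 + 28·295 = 16520.
  From (x_2, y_2) = (174049, 16520): x_3 = 295·174049 + 111·28·16520 = 102688615; y_3 = 295·16520 + 28·174049 = 9746772.
Step 3: Verify x_3² - 111·y_3² = 10544951650618225 - 10544951650618224 = 1 (should be 1). ✓

(x_1, y_1) = (295, 28); (x_3, y_3) = (102688615, 9746772).


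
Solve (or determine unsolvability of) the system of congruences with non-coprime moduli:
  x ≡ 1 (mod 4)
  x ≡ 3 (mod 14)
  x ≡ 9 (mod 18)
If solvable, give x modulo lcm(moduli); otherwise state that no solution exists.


Moduli 4, 14, 18 are not pairwise coprime, so CRT works modulo lcm(m_i) when all pairwise compatibility conditions hold.
Pairwise compatibility: gcd(m_i, m_j) must divide a_i - a_j for every pair.
Merge one congruence at a time:
  Start: x ≡ 1 (mod 4).
  Combine with x ≡ 3 (mod 14): gcd(4, 14) = 2; 3 - 1 = 2, which IS divisible by 2, so compatible.
    Write x = 1 + 4·t and substitute into x ≡ 3 (mod 14): 4·t ≡ 3 − 1 = 2 (mod 14).
    Divide the congruence (and modulus) by g = 2: 2·t ≡ 1 (mod 7).
    The inverse of 2 mod 7 is 4 (since 2·4 = 8 = 1·7 + 1), so t ≡ 4·1 = 4 ≡ 4 (mod 7).
    Then x = 1 + 4·4 = 17, valid modulo lcm(4, 14) = 28: x ≡ 17 (mod 28).
  Combine with x ≡ 9 (mod 18): gcd(28, 18) = 2; 9 - 17 = -8, which IS divisible by 2, so compatible.
    Write x = 17 + 28·t and substitute into x ≡ 9 (mod 18): 28·t ≡ 9 − 17 = -8 (mod 18).
    Divide the congruence (and modulus) by g = 2: 14·t ≡ -4 (mod 9).
    Reduce coefficients mod 9: 5·t ≡ 5 (mod 9).
    The inverse of 5 mod 9 is 2 (since 5·2 = 10 = 1·9 + 1), so t ≡ 2·5 = 10 ≡ 1 (mod 9).
    Then x = 17 + 28·1 = 45, valid modulo lcm(28, 18) = 252: x ≡ 45 (mod 252).
Verify: 45 mod 4 = 1, 45 mod 14 = 3, 45 mod 18 = 9.

x ≡ 45 (mod 252).


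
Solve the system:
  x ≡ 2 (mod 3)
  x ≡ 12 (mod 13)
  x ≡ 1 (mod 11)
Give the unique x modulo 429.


Moduli 3, 13, 11 are pairwise coprime; by CRT there is a unique solution modulo M = 3 · 13 · 11 = 429.
Solve pairwise, accumulating the modulus:
  Start with x ≡ 2 (mod 3).
  Combine with x ≡ 12 (mod 13): since gcd(3, 13) = 1, we get a unique residue mod 39.
    Write x = 2 + 3·t and substitute into x ≡ 12 (mod 13): 3·t ≡ 12 − 2 = 10 (mod 13).
    The inverse of 3 mod 13 is 9 (since 3·9 = 27 = 2·13 + 1), so t ≡ 9·10 = 90 ≡ 12 (mod 13).
    Then x = 2 + 3·12 = 38, valid modulo lcm(3, 13) = 39: x ≡ 38 (mod 39).
  Combine with x ≡ 1 (mod 11): since gcd(39, 11) = 1, we get a unique residue mod 429.
    Write x = 38 + 39·t and substitute into x ≡ 1 (mod 11): 39·t ≡ 1 − 38 = -37 (mod 11).
    Reduce coefficients mod 11: 6·t ≡ 7 (mod 11).
    The inverse of 6 mod 11 is 2 (since 6·2 = 12 = 1·11 + 1), so t ≡ 2·7 = 14 ≡ 3 (mod 11).
    Then x = 38 + 39·3 = 155, valid modulo lcm(39, 11) = 429: x ≡ 155 (mod 429).
Verify: 155 mod 3 = 2 ✓, 155 mod 13 = 12 ✓, 155 mod 11 = 1 ✓.

x ≡ 155 (mod 429).


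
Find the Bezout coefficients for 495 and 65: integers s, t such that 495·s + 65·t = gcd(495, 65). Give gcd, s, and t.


Euclidean algorithm on (495, 65) — divide until remainder is 0:
  495 = 7 · 65 + 40
  65 = 1 · 40 + 25
  40 = 1 · 25 + 15
  25 = 1 · 15 + 10
  15 = 1 · 10 + 5
  10 = 2 · 5 + 0
gcd(495, 65) = 5.
Track Bezout coefficients alongside the remainders: start with r₀ = 495 = a·1 + b·0 (s = 1, t = 0) and r₁ = 65 = a·0 + b·1 (s = 0, t = 1); each new remainder r_{k+1} = r_{k-1} − q_k·r_k inherits s_{k+1} = s_{k-1} − q_k·s_k, t_{k+1} = t_{k-1} − q_k·t_k, so r_k = a·s_k + b·t_k at every step:
  q = 7: r = 40, s = 1 − 7·0 = 1, t = 0 − 7·1 = -7  (check: 495·1 + 65·(-7) = 40)
  q = 1: r = 25, s = 0 − 1·1 = -1, t = 1 − 1·(-7) = 8  (check: 495·(-1) + 65·8 = 25)
  q = 1: r = 15, s = 1 − 1·(-1) = 2, t = -7 − 1·8 = -15  (check: 495·2 + 65·(-15) = 15)
  q = 1: r = 10, s = -1 − 1·2 = -3, t = 8 − 1·(-15) = 23  (check: 495·(-3) + 65·23 = 10)
  q = 1: r = 5, s = 2 − 1·(-3) = 5, t = -15 − 1·23 = -38  (check: 495·5 + 65·(-38) = 5)
The row with r = 5 (the gcd) gives the Bezout coefficients s = 5, t = -38.
Result: 495 · (5) + 65 · (-38) = 5.

gcd(495, 65) = 5; s = 5, t = -38 (check: 495·5 + 65·(-38) = 5).


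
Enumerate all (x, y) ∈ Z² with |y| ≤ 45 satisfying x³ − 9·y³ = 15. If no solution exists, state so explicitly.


The equation is x³ - 9y³ = 15. For fixed y, x³ = 9·y³ + 15, so a solution requires the RHS to be a perfect cube.
Strategy: iterate y from -45 to 45, compute RHS = 9·y³ + 15, and check whether it is a (positive or negative) perfect cube.
Check small values of y:
  y = 0: RHS = 15 is not a perfect cube.
  y = 1: RHS = 24 is not a perfect cube.
  y = -1: RHS = 6 is not a perfect cube.
  y = 2: RHS = 87 is not a perfect cube.
  y = -2: RHS = -57 is not a perfect cube.
  y = 3: RHS = 258 is not a perfect cube.
  y = -3: RHS = -228 is not a perfect cube.
Continuing the search up to |y| = 45 finds no solutions either.
No (x, y) in the scanned range satisfies the equation.

No integer solutions with |y| ≤ 45.
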